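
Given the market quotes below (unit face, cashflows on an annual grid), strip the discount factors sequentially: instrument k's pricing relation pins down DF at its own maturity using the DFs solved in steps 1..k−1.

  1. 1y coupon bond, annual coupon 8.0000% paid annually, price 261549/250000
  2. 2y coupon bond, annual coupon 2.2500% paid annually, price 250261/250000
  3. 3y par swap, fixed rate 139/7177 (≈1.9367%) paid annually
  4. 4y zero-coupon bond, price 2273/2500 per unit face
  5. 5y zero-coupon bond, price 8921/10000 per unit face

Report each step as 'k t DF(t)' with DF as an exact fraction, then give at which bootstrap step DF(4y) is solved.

1 1 9687/10000
2 2 9577/10000
3 3 2361/2500
4 4 2273/2500
5 5 8921/10000
DF(4y) is solved at step 4

step 1 [1y] bond c/1=2/25: DF=(261549/250000 − 2/25·(0))/(1+2/25) = 9687/10000 ≈ 0.968700
step 2 [2y] bond c/1=9/400: DF=(250261/250000 − 9/400·(0.968700))/(1+9/400) = 9577/10000 ≈ 0.957700
step 3 [3y] swap r/1=139/7177: DF=(1 − 139/7177·(0.968700+0.957700))/(1+139/7177) = 2361/2500 ≈ 0.944400
step 4 [4y] zero: DF = P = 2273/2500 ≈ 0.909200
step 5 [5y] zero: DF = P = 8921/10000 ≈ 0.892100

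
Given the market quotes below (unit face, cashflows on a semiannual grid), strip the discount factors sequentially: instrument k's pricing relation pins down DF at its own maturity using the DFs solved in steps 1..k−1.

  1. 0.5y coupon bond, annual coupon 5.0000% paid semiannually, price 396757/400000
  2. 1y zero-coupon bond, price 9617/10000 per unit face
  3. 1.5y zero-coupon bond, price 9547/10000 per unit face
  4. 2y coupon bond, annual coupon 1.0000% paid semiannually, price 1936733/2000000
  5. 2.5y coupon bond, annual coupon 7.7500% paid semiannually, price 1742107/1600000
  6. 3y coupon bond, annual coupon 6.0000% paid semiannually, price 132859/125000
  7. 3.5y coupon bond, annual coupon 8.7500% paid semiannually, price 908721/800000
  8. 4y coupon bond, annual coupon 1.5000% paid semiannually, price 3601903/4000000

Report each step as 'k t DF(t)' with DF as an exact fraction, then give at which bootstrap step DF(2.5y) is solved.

step 1 [0.5y] bond c/2=1/40: DF=(396757/400000 − 1/40·(0))/(1+1/40) = 9677/10000 ≈ 0.967700
step 2 [1y] zero: DF = P = 9617/10000 ≈ 0.961700
step 3 [1.5y] zero: DF = P = 9547/10000 ≈ 0.954700
step 4 [2y] bond c/2=1/200: DF=(1936733/2000000 − 1/200·(0.967700+0.961700+0.954700))/(1+1/200) = 2373/2500 ≈ 0.949200
step 5 [2.5y] bond c/2=31/800: DF=(1742107/1600000 − 31/800·(0.967700+0.961700+0.954700+0.949200))/(1+31/800) = 2263/2500 ≈ 0.905200
step 6 [3y] bond c/2=3/100: DF=(132859/125000 − 3/100·(0.967700+0.961700+0.954700+0.949200+0.905200))/(1+3/100) = 8939/10000 ≈ 0.893900
step 7 [3.5y] bond c/2=7/160: DF=(908721/800000 − 7/160·(0.967700+0.961700+0.954700+0.949200+0.905200+0.893900))/(1+7/160) = 4261/5000 ≈ 0.852200
step 8 [4y] bond c/2=3/400: DF=(3601903/4000000 − 3/400·(0.967700+0.961700+0.954700+0.949200+0.905200+0.893900+0.852200))/(1+3/400) = 1691/2000 ≈ 0.845500

1 1/2 9677/10000
2 1 9617/10000
3 3/2 9547/10000
4 2 2373/2500
5 5/2 2263/2500
6 3 8939/10000
7 7/2 4261/5000
8 4 1691/2000
DF(2.5y) is solved at step 5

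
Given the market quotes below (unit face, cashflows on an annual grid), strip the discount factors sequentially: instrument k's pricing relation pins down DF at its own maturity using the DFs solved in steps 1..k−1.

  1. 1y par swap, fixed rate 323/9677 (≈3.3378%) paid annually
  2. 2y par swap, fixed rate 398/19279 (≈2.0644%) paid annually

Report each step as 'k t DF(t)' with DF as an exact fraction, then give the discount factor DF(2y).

1 1 9677/10000
2 2 4801/5000
DF(2y) = 4801/5000 ≈ 0.960200

step 1 [1y] swap r/1=323/9677: DF=(1 − 323/9677·(0))/(1+323/9677) = 9677/10000 ≈ 0.967700
step 2 [2y] swap r/1=398/19279: DF=(1 − 398/19279·(0.967700))/(1+398/19279) = 4801/5000 ≈ 0.960200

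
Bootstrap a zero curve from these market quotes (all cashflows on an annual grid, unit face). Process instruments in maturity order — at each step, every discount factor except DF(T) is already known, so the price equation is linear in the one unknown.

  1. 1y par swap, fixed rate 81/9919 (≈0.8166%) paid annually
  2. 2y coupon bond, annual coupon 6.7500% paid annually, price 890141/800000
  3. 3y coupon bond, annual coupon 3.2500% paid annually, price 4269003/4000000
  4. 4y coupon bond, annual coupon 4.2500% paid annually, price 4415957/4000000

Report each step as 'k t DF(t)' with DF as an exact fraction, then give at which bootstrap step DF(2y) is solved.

1 1 9919/10000
2 2 2449/2500
3 3 2429/2500
4 4 939/1000
DF(2y) is solved at step 2

step 1 [1y] swap r/1=81/9919: DF=(1 − 81/9919·(0))/(1+81/9919) = 9919/10000 ≈ 0.991900
step 2 [2y] bond c/1=27/400: DF=(890141/800000 − 27/400·(0.991900))/(1+27/400) = 2449/2500 ≈ 0.979600
step 3 [3y] bond c/1=13/400: DF=(4269003/4000000 − 13/400·(0.991900+0.979600))/(1+13/400) = 2429/2500 ≈ 0.971600
step 4 [4y] bond c/1=17/400: DF=(4415957/4000000 − 17/400·(0.991900+0.979600+0.971600))/(1+17/400) = 939/1000 ≈ 0.939000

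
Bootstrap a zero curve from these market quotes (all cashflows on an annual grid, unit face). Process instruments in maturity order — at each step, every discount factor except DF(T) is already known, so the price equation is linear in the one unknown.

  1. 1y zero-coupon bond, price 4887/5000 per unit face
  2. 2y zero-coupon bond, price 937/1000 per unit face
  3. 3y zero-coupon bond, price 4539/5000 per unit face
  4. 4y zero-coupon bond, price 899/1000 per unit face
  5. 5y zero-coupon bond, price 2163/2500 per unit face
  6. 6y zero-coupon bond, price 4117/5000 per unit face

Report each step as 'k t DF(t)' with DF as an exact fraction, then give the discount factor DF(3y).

1 1 4887/5000
2 2 937/1000
3 3 4539/5000
4 4 899/1000
5 5 2163/2500
6 6 4117/5000
DF(3y) = 4539/5000 ≈ 0.907800

step 1 [1y] zero: DF = P = 4887/5000 ≈ 0.977400
step 2 [2y] zero: DF = P = 937/1000 ≈ 0.937000
step 3 [3y] zero: DF = P = 4539/5000 ≈ 0.907800
step 4 [4y] zero: DF = P = 899/1000 ≈ 0.899000
step 5 [5y] zero: DF = P = 2163/2500 ≈ 0.865200
step 6 [6y] zero: DF = P = 4117/5000 ≈ 0.823400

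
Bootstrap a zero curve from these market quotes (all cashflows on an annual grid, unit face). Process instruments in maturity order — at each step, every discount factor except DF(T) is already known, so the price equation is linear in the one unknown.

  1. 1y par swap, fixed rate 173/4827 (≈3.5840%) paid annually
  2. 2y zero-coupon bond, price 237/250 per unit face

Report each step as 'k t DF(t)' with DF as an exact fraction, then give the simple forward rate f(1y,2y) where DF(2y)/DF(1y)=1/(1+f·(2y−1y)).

step 1 [1y] swap r/1=173/4827: DF=(1 − 173/4827·(0))/(1+173/4827) = 4827/5000 ≈ 0.965400
step 2 [2y] zero: DF = P = 237/250 ≈ 0.948000

1 1 4827/5000
2 2 237/250
f(1y,2y) = ((4827/5000)/(237/250) − 1)/(1) = 29/1580 ≈ 1.8354%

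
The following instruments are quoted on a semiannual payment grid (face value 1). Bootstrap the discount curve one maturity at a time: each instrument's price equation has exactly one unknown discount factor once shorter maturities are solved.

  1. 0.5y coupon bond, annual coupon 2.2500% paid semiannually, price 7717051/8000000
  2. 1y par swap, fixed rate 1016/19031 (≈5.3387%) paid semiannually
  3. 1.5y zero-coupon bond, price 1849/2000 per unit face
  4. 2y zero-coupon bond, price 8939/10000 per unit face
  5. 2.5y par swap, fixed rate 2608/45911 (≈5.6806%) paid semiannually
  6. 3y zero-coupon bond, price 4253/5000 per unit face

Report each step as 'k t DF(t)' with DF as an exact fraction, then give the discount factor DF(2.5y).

step 1 [0.5y] bond c/2=9/800: DF=(7717051/8000000 − 9/800·(0))/(1+9/800) = 9539/10000 ≈ 0.953900
step 2 [1y] swap r/2=508/19031: DF=(1 − 508/19031·(0.953900))/(1+508/19031) = 2373/2500 ≈ 0.949200
step 3 [1.5y] zero: DF = P = 1849/2000 ≈ 0.924500
step 4 [2y] zero: DF = P = 8939/10000 ≈ 0.893900
step 5 [2.5y] swap r/2=1304/45911: DF=(1 − 1304/45911·(0.953900+0.949200+0.924500+0.893900))/(1+1304/45911) = 1087/1250 ≈ 0.869600
step 6 [3y] zero: DF = P = 4253/5000 ≈ 0.850600

1 1/2 9539/10000
2 1 2373/2500
3 3/2 1849/2000
4 2 8939/10000
5 5/2 1087/1250
6 3 4253/5000
DF(2.5y) = 1087/1250 ≈ 0.869600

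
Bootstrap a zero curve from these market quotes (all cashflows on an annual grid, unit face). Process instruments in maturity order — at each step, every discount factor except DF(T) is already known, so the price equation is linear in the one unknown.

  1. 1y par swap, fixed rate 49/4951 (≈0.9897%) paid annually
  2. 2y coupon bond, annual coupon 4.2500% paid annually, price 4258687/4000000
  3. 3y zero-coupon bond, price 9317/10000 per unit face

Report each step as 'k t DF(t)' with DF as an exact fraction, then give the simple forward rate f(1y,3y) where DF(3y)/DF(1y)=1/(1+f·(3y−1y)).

step 1 [1y] swap r/1=49/4951: DF=(1 − 49/4951·(0))/(1+49/4951) = 4951/5000 ≈ 0.990200
step 2 [2y] bond c/1=17/400: DF=(4258687/4000000 − 17/400·(0.990200))/(1+17/400) = 9809/10000 ≈ 0.980900
step 3 [3y] zero: DF = P = 9317/10000 ≈ 0.931700

1 1 4951/5000
2 2 9809/10000
3 3 9317/10000
f(1y,3y) = ((4951/5000)/(9317/10000) − 1)/(2) = 585/18634 ≈ 3.1394%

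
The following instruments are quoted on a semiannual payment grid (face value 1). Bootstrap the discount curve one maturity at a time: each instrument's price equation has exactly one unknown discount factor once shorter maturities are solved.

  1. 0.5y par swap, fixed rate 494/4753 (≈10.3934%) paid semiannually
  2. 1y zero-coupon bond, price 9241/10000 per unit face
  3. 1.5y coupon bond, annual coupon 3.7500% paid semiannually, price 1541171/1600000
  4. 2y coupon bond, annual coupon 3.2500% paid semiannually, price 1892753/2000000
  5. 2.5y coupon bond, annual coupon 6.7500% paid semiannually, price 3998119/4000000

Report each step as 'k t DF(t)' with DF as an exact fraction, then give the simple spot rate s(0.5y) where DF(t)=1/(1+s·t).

step 1 [0.5y] swap r/2=247/4753: DF=(1 − 247/4753·(0))/(1+247/4753) = 4753/5000 ≈ 0.950600
step 2 [1y] zero: DF = P = 9241/10000 ≈ 0.924100
step 3 [1.5y] bond c/2=3/160: DF=(1541171/1600000 − 3/160·(0.950600+0.924100))/(1+3/160) = 911/1000 ≈ 0.911000
step 4 [2y] bond c/2=13/800: DF=(1892753/2000000 − 13/800·(0.950600+0.924100+0.911000))/(1+13/800) = 8867/10000 ≈ 0.886700
step 5 [2.5y] bond c/2=27/800: DF=(3998119/4000000 − 27/800·(0.950600+0.924100+0.911000+0.886700))/(1+27/800) = 847/1000 ≈ 0.847000

1 1/2 4753/5000
2 1 9241/10000
3 3/2 911/1000
4 2 8867/10000
5 5/2 847/1000
s(0.5y) = (1/(4753/5000) − 1)/(1/2) = 494/4753 ≈ 10.3934%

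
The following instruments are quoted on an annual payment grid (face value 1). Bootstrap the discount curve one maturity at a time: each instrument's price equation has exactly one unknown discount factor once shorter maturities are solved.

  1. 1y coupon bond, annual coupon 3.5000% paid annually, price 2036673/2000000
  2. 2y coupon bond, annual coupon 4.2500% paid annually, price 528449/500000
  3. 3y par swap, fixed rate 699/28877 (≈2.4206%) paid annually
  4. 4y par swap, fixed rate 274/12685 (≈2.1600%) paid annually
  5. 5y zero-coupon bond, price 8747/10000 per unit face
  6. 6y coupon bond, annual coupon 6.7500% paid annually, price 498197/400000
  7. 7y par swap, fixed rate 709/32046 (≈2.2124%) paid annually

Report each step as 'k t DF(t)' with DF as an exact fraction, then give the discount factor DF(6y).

step 1 [1y] bond c/1=7/200: DF=(2036673/2000000 − 7/200·(0))/(1+7/200) = 9839/10000 ≈ 0.983900
step 2 [2y] bond c/1=17/400: DF=(528449/500000 − 17/400·(0.983900))/(1+17/400) = 9737/10000 ≈ 0.973700
step 3 [3y] swap r/1=699/28877: DF=(1 − 699/28877·(0.983900+0.973700))/(1+699/28877) = 9301/10000 ≈ 0.930100
step 4 [4y] swap r/1=274/12685: DF=(1 − 274/12685·(0.983900+0.973700+0.930100))/(1+274/12685) = 4589/5000 ≈ 0.917800
step 5 [5y] zero: DF = P = 8747/10000 ≈ 0.874700
step 6 [6y] bond c/1=27/400: DF=(498197/400000 − 27/400·(0.983900+0.973700+0.930100+0.917800+0.874700))/(1+27/400) = 2177/2500 ≈ 0.870800
step 7 [7y] swap r/1=709/32046: DF=(1 − 709/32046·(0.983900+0.973700+0.930100+0.917800+0.874700+0.870800))/(1+709/32046) = 4291/5000 ≈ 0.858200

1 1 9839/10000
2 2 9737/10000
3 3 9301/10000
4 4 4589/5000
5 5 8747/10000
6 6 2177/2500
7 7 4291/5000
DF(6y) = 2177/2500 ≈ 0.870800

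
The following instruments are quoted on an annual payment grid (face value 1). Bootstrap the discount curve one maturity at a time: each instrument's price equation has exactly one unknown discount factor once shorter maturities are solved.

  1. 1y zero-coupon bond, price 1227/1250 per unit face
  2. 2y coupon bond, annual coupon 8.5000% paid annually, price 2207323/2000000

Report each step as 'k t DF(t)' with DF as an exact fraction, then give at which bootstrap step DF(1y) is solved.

step 1 [1y] zero: DF = P = 1227/1250 ≈ 0.981600
step 2 [2y] bond c/1=17/200: DF=(2207323/2000000 − 17/200·(0.981600))/(1+17/200) = 9403/10000 ≈ 0.940300

1 1 1227/1250
2 2 9403/10000
DF(1y) is solved at step 1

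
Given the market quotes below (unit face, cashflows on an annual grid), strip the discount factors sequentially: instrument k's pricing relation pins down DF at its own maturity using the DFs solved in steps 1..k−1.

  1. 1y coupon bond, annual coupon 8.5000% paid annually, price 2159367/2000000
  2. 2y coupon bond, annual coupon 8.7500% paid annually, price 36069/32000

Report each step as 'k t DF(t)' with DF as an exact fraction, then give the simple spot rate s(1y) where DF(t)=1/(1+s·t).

1 1 9951/10000
2 2 2391/2500
s(1y) = (1/(9951/10000) − 1)/(1) = 49/9951 ≈ 0.4924%

step 1 [1y] bond c/1=17/200: DF=(2159367/2000000 − 17/200·(0))/(1+17/200) = 9951/10000 ≈ 0.995100
step 2 [2y] bond c/1=7/80: DF=(36069/32000 − 7/80·(0.995100))/(1+7/80) = 2391/2500 ≈ 0.956400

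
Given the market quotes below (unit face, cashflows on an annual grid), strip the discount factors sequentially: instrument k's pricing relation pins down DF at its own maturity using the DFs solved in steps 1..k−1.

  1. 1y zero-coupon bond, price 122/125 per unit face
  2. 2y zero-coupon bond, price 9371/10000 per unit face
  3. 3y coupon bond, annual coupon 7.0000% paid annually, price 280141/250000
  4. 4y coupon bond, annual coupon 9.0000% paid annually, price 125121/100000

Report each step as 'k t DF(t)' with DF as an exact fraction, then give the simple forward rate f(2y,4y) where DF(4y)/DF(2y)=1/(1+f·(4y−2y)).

1 1 122/125
2 2 9371/10000
3 3 9221/10000
4 4 4569/5000
f(2y,4y) = ((9371/10000)/(4569/5000) − 1)/(2) = 233/18276 ≈ 1.2749%

step 1 [1y] zero: DF = P = 122/125 ≈ 0.976000
step 2 [2y] zero: DF = P = 9371/10000 ≈ 0.937100
step 3 [3y] bond c/1=7/100: DF=(280141/250000 − 7/100·(0.976000+0.937100))/(1+7/100) = 9221/10000 ≈ 0.922100
step 4 [4y] bond c/1=9/100: DF=(125121/100000 − 9/100·(0.976000+0.937100+0.922100))/(1+9/100) = 4569/5000 ≈ 0.913800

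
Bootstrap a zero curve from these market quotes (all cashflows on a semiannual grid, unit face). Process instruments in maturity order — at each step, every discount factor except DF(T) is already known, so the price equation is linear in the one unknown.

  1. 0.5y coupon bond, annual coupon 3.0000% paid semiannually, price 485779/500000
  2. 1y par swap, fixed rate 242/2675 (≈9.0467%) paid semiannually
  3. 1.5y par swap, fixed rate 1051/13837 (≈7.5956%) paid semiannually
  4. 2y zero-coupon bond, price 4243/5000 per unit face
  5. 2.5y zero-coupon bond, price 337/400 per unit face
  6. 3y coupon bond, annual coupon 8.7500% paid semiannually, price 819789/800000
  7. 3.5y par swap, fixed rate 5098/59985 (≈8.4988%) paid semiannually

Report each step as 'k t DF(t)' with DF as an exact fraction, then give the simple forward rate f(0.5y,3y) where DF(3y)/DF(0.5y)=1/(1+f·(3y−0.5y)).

step 1 [0.5y] bond c/2=3/200: DF=(485779/500000 − 3/200·(0))/(1+3/200) = 2393/2500 ≈ 0.957200
step 2 [1y] swap r/2=121/2675: DF=(1 − 121/2675·(0.957200))/(1+121/2675) = 9153/10000 ≈ 0.915300
step 3 [1.5y] swap r/2=1051/27674: DF=(1 − 1051/27674·(0.957200+0.915300))/(1+1051/27674) = 8949/10000 ≈ 0.894900
step 4 [2y] zero: DF = P = 4243/5000 ≈ 0.848600
step 5 [2.5y] zero: DF = P = 337/400 ≈ 0.842500
step 6 [3y] bond c/2=7/160: DF=(819789/800000 − 7/160·(0.957200+0.915300+0.894900+0.848600+0.842500))/(1+7/160) = 7949/10000 ≈ 0.794900
step 7 [3.5y] swap r/2=2549/59985: DF=(1 − 2549/59985·(0.957200+0.915300+0.894900+0.848600+0.842500+0.794900))/(1+2549/59985) = 7451/10000 ≈ 0.745100

1 1/2 2393/2500
2 1 9153/10000
3 3/2 8949/10000
4 2 4243/5000
5 5/2 337/400
6 3 7949/10000
7 7/2 7451/10000
f(0.5y,3y) = ((2393/2500)/(7949/10000) − 1)/(5/2) = 3246/39745 ≈ 8.1671%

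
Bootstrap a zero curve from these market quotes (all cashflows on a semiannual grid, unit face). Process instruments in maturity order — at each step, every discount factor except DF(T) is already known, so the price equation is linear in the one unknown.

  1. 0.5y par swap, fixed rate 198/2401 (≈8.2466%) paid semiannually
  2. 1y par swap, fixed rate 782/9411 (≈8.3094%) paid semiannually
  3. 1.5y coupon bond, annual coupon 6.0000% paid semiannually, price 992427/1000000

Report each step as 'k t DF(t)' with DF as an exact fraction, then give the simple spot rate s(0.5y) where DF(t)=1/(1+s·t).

step 1 [0.5y] swap r/2=99/2401: DF=(1 − 99/2401·(0))/(1+99/2401) = 2401/2500 ≈ 0.960400
step 2 [1y] swap r/2=391/9411: DF=(1 − 391/9411·(0.960400))/(1+391/9411) = 4609/5000 ≈ 0.921800
step 3 [1.5y] bond c/2=3/100: DF=(992427/1000000 − 3/100·(0.960400+0.921800))/(1+3/100) = 9087/10000 ≈ 0.908700

1 1/2 2401/2500
2 1 4609/5000
3 3/2 9087/10000
s(0.5y) = (1/(2401/2500) − 1)/(1/2) = 198/2401 ≈ 8.2466%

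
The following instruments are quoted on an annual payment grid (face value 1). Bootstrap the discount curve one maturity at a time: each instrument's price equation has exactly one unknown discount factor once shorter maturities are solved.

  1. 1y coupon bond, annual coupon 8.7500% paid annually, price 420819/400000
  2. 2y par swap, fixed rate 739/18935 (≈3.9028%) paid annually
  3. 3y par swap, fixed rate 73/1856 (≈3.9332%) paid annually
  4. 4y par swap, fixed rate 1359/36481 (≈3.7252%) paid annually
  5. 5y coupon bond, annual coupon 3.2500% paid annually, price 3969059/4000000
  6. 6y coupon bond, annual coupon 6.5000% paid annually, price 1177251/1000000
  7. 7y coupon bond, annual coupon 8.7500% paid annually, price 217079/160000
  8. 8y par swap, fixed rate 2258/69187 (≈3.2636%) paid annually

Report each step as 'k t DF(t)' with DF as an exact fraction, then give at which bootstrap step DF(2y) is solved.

step 1 [1y] bond c/1=7/80: DF=(420819/400000 − 7/80·(0))/(1+7/80) = 4837/5000 ≈ 0.967400
step 2 [2y] swap r/1=739/18935: DF=(1 − 739/18935·(0.967400))/(1+739/18935) = 9261/10000 ≈ 0.926100
step 3 [3y] swap r/1=73/1856: DF=(1 − 73/1856·(0.967400+0.926100))/(1+73/1856) = 1781/2000 ≈ 0.890500
step 4 [4y] swap r/1=1359/36481: DF=(1 − 1359/36481·(0.967400+0.926100+0.890500))/(1+1359/36481) = 8641/10000 ≈ 0.864100
step 5 [5y] bond c/1=13/400: DF=(3969059/4000000 − 13/400·(0.967400+0.926100+0.890500+0.864100))/(1+13/400) = 4231/5000 ≈ 0.846200
step 6 [6y] bond c/1=13/200: DF=(1177251/1000000 − 13/200·(0.967400+0.926100+0.890500+0.864100+0.846200))/(1+13/200) = 8311/10000 ≈ 0.831100
step 7 [7y] bond c/1=7/80: DF=(217079/160000 − 7/80·(0.967400+0.926100+0.890500+0.864100+0.846200+0.831100))/(1+7/80) = 8191/10000 ≈ 0.819100
step 8 [8y] swap r/1=2258/69187: DF=(1 − 2258/69187·(0.967400+0.926100+0.890500+0.864100+0.846200+0.831100+0.819100))/(1+2258/69187) = 3871/5000 ≈ 0.774200

1 1 4837/5000
2 2 9261/10000
3 3 1781/2000
4 4 8641/10000
5 5 4231/5000
6 6 8311/10000
7 7 8191/10000
8 8 3871/5000
DF(2y) is solved at step 2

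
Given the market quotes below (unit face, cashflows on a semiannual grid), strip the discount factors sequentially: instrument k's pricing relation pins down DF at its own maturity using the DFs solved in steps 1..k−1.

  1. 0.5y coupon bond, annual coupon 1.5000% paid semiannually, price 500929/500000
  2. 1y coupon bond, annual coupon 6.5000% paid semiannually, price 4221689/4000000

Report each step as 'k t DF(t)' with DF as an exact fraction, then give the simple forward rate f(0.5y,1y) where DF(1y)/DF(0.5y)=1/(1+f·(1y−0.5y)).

1 1/2 1243/1250
2 1 9909/10000
f(0.5y,1y) = ((1243/1250)/(9909/10000) − 1)/(1/2) = 70/9909 ≈ 0.7064%

step 1 [0.5y] bond c/2=3/400: DF=(500929/500000 − 3/400·(0))/(1+3/400) = 1243/1250 ≈ 0.994400
step 2 [1y] bond c/2=13/400: DF=(4221689/4000000 − 13/400·(0.994400))/(1+13/400) = 9909/10000 ≈ 0.990900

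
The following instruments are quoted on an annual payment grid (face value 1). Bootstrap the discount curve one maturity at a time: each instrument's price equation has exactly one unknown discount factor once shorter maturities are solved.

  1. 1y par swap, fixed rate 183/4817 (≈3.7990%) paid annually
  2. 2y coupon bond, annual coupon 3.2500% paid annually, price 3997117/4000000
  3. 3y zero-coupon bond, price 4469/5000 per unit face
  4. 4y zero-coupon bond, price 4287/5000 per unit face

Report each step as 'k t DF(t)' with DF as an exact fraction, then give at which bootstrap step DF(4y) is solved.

1 1 4817/5000
2 2 15/16
3 3 4469/5000
4 4 4287/5000
DF(4y) is solved at step 4

step 1 [1y] swap r/1=183/4817: DF=(1 − 183/4817·(0))/(1+183/4817) = 4817/5000 ≈ 0.963400
step 2 [2y] bond c/1=13/400: DF=(3997117/4000000 − 13/400·(0.963400))/(1+13/400) = 15/16 ≈ 0.937500
step 3 [3y] zero: DF = P = 4469/5000 ≈ 0.893800
step 4 [4y] zero: DF = P = 4287/5000 ≈ 0.857400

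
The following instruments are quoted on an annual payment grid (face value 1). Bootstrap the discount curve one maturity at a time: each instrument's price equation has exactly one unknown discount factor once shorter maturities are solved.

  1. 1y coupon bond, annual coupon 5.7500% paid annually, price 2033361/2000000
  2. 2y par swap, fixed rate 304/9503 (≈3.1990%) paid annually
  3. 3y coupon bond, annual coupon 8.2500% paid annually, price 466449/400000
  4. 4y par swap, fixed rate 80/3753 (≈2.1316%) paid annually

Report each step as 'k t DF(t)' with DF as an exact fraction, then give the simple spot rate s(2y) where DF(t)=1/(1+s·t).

step 1 [1y] bond c/1=23/400: DF=(2033361/2000000 − 23/400·(0))/(1+23/400) = 4807/5000 ≈ 0.961400
step 2 [2y] swap r/1=304/9503: DF=(1 − 304/9503·(0.961400))/(1+304/9503) = 587/625 ≈ 0.939200
step 3 [3y] bond c/1=33/400: DF=(466449/400000 − 33/400·(0.961400+0.939200))/(1+33/400) = 2331/2500 ≈ 0.932400
step 4 [4y] swap r/1=80/3753: DF=(1 − 80/3753·(0.961400+0.939200+0.932400))/(1+80/3753) = 23/25 ≈ 0.920000

1 1 4807/5000
2 2 587/625
3 3 2331/2500
4 4 23/25
s(2y) = (1/(587/625) − 1)/(2) = 19/587 ≈ 3.2368%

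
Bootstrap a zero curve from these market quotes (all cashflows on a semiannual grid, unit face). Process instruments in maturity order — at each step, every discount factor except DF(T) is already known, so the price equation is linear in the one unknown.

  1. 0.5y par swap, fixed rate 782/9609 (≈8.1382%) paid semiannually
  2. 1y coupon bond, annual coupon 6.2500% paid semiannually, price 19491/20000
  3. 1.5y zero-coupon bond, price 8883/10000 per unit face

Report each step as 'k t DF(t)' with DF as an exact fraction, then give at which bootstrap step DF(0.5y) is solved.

step 1 [0.5y] swap r/2=391/9609: DF=(1 − 391/9609·(0))/(1+391/9609) = 9609/10000 ≈ 0.960900
step 2 [1y] bond c/2=1/32: DF=(19491/20000 − 1/32·(0.960900))/(1+1/32) = 9159/10000 ≈ 0.915900
step 3 [1.5y] zero: DF = P = 8883/10000 ≈ 0.888300

1 1/2 9609/10000
2 1 9159/10000
3 3/2 8883/10000
DF(0.5y) is solved at step 1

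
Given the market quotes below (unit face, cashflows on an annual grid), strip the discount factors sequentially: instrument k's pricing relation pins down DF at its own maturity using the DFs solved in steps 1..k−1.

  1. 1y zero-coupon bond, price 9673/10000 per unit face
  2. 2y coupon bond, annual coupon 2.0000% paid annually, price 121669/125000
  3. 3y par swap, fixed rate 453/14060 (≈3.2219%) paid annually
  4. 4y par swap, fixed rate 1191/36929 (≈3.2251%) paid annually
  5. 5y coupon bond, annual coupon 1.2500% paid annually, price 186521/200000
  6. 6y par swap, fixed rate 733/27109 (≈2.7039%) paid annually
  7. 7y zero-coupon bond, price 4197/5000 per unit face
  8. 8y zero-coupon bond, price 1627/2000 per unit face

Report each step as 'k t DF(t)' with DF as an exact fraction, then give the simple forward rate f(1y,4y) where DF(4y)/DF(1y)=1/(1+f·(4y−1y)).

1 1 9673/10000
2 2 9353/10000
3 3 4547/5000
4 4 8809/10000
5 5 1751/2000
6 6 4267/5000
7 7 4197/5000
8 8 1627/2000
f(1y,4y) = ((9673/10000)/(8809/10000) − 1)/(3) = 288/8809 ≈ 3.2694%

step 1 [1y] zero: DF = P = 9673/10000 ≈ 0.967300
step 2 [2y] bond c/1=1/50: DF=(121669/125000 − 1/50·(0.967300))/(1+1/50) = 9353/10000 ≈ 0.935300
step 3 [3y] swap r/1=453/14060: DF=(1 − 453/14060·(0.967300+0.935300))/(1+453/14060) = 4547/5000 ≈ 0.909400
step 4 [4y] swap r/1=1191/36929: DF=(1 − 1191/36929·(0.967300+0.935300+0.909400))/(1+1191/36929) = 8809/10000 ≈ 0.880900
step 5 [5y] bond c/1=1/80: DF=(186521/200000 − 1/80·(0.967300+0.935300+0.909400+0.880900))/(1+1/80) = 1751/2000 ≈ 0.875500
step 6 [6y] swap r/1=733/27109: DF=(1 − 733/27109·(0.967300+0.935300+0.909400+0.880900+0.875500))/(1+733/27109) = 4267/5000 ≈ 0.853400
step 7 [7y] zero: DF = P = 4197/5000 ≈ 0.839400
step 8 [8y] zero: DF = P = 1627/2000 ≈ 0.813500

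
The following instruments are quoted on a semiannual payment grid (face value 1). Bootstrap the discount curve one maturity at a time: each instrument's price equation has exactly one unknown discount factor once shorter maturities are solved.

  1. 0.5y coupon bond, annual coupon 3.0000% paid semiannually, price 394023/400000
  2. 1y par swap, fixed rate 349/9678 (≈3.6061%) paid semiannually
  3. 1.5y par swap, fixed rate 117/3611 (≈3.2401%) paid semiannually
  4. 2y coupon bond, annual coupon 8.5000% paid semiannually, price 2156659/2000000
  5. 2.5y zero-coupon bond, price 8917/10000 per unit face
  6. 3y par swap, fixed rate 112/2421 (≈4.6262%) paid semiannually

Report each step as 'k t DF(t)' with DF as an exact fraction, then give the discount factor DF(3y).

1 1/2 1941/2000
2 1 9651/10000
3 3/2 2383/2500
4 2 4583/5000
5 5/2 8917/10000
6 3 1089/1250
DF(3y) = 1089/1250 ≈ 0.871200

step 1 [0.5y] bond c/2=3/200: DF=(394023/400000 − 3/200·(0))/(1+3/200) = 1941/2000 ≈ 0.970500
step 2 [1y] swap r/2=349/19356: DF=(1 − 349/19356·(0.970500))/(1+349/19356) = 9651/10000 ≈ 0.965100
step 3 [1.5y] swap r/2=117/7222: DF=(1 − 117/7222·(0.970500+0.965100))/(1+117/7222) = 2383/2500 ≈ 0.953200
step 4 [2y] bond c/2=17/400: DF=(2156659/2000000 − 17/400·(0.970500+0.965100+0.953200))/(1+17/400) = 4583/5000 ≈ 0.916600
step 5 [2.5y] zero: DF = P = 8917/10000 ≈ 0.891700
step 6 [3y] swap r/2=56/2421: DF=(1 − 56/2421·(0.970500+0.965100+0.953200+0.916600+0.891700))/(1+56/2421) = 1089/1250 ≈ 0.871200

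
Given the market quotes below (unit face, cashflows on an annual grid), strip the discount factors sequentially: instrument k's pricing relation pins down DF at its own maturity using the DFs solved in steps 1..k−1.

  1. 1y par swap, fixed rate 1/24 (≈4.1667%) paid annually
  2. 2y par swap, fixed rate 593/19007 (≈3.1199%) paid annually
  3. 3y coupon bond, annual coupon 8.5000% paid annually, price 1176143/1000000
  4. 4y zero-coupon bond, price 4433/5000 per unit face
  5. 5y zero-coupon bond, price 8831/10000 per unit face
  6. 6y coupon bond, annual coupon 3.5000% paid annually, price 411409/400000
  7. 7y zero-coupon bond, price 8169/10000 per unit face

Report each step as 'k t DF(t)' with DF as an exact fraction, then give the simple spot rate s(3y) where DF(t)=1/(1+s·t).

step 1 [1y] swap r/1=1/24: DF=(1 − 1/24·(0))/(1+1/24) = 24/25 ≈ 0.960000
step 2 [2y] swap r/1=593/19007: DF=(1 − 593/19007·(0.960000))/(1+593/19007) = 9407/10000 ≈ 0.940700
step 3 [3y] bond c/1=17/200: DF=(1176143/1000000 − 17/200·(0.960000+0.940700))/(1+17/200) = 9351/10000 ≈ 0.935100
step 4 [4y] zero: DF = P = 4433/5000 ≈ 0.886600
step 5 [5y] zero: DF = P = 8831/10000 ≈ 0.883100
step 6 [6y] bond c/1=7/200: DF=(411409/400000 − 7/200·(0.960000+0.940700+0.935100+0.886600+0.883100))/(1+7/200) = 419/500 ≈ 0.838000
step 7 [7y] zero: DF = P = 8169/10000 ≈ 0.816900

1 1 24/25
2 2 9407/10000
3 3 9351/10000
4 4 4433/5000
5 5 8831/10000
6 6 419/500
7 7 8169/10000
s(3y) = (1/(9351/10000) − 1)/(3) = 649/28053 ≈ 2.3135%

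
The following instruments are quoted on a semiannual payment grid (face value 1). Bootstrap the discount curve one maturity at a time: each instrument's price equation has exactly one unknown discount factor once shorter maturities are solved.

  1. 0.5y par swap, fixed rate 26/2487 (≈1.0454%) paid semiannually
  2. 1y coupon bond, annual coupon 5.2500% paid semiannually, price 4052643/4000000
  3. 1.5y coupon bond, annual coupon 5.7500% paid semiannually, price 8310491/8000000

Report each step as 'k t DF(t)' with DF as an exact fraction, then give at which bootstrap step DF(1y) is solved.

1 1/2 2487/2500
2 1 4809/5000
3 3/2 9551/10000
DF(1y) is solved at step 2

step 1 [0.5y] swap r/2=13/2487: DF=(1 − 13/2487·(0))/(1+13/2487) = 2487/2500 ≈ 0.994800
step 2 [1y] bond c/2=21/800: DF=(4052643/4000000 − 21/800·(0.994800))/(1+21/800) = 4809/5000 ≈ 0.961800
step 3 [1.5y] bond c/2=23/800: DF=(8310491/8000000 − 23/800·(0.994800+0.961800))/(1+23/800) = 9551/10000 ≈ 0.955100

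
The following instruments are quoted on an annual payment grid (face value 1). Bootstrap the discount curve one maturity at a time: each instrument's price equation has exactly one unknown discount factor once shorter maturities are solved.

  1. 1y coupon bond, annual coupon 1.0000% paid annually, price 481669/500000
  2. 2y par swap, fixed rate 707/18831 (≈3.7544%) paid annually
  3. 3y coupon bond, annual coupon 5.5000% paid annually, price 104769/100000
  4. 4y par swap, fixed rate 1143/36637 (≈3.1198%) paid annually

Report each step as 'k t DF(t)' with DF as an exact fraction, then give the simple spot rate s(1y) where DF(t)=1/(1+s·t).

step 1 [1y] bond c/1=1/100: DF=(481669/500000 − 1/100·(0))/(1+1/100) = 4769/5000 ≈ 0.953800
step 2 [2y] swap r/1=707/18831: DF=(1 − 707/18831·(0.953800))/(1+707/18831) = 9293/10000 ≈ 0.929300
step 3 [3y] bond c/1=11/200: DF=(104769/100000 − 11/200·(0.953800+0.929300))/(1+11/200) = 8949/10000 ≈ 0.894900
step 4 [4y] swap r/1=1143/36637: DF=(1 − 1143/36637·(0.953800+0.929300+0.894900))/(1+1143/36637) = 8857/10000 ≈ 0.885700

1 1 4769/5000
2 2 9293/10000
3 3 8949/10000
4 4 8857/10000
s(1y) = (1/(4769/5000) − 1)/(1) = 231/4769 ≈ 4.8438%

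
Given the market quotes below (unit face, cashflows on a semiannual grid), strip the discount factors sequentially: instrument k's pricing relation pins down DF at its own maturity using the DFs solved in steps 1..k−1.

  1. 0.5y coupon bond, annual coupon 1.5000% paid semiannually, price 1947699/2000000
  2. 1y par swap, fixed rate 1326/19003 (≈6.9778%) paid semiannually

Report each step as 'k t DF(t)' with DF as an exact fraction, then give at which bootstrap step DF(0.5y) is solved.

step 1 [0.5y] bond c/2=3/400: DF=(1947699/2000000 − 3/400·(0))/(1+3/400) = 4833/5000 ≈ 0.966600
step 2 [1y] swap r/2=663/19003: DF=(1 − 663/19003·(0.966600))/(1+663/19003) = 9337/10000 ≈ 0.933700

1 1/2 4833/5000
2 1 9337/10000
DF(0.5y) is solved at step 1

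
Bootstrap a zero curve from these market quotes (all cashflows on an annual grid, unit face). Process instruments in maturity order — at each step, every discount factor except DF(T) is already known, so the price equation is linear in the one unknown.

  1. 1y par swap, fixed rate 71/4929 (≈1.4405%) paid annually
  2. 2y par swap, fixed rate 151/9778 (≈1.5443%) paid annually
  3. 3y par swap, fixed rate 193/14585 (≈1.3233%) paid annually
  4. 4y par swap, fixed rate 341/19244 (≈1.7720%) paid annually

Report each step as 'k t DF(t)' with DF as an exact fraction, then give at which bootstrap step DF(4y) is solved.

step 1 [1y] swap r/1=71/4929: DF=(1 − 71/4929·(0))/(1+71/4929) = 4929/5000 ≈ 0.985800
step 2 [2y] swap r/1=151/9778: DF=(1 − 151/9778·(0.985800))/(1+151/9778) = 4849/5000 ≈ 0.969800
step 3 [3y] swap r/1=193/14585: DF=(1 − 193/14585·(0.985800+0.969800))/(1+193/14585) = 4807/5000 ≈ 0.961400
step 4 [4y] swap r/1=341/19244: DF=(1 − 341/19244·(0.985800+0.969800+0.961400))/(1+341/19244) = 4659/5000 ≈ 0.931800

1 1 4929/5000
2 2 4849/5000
3 3 4807/5000
4 4 4659/5000
DF(4y) is solved at step 4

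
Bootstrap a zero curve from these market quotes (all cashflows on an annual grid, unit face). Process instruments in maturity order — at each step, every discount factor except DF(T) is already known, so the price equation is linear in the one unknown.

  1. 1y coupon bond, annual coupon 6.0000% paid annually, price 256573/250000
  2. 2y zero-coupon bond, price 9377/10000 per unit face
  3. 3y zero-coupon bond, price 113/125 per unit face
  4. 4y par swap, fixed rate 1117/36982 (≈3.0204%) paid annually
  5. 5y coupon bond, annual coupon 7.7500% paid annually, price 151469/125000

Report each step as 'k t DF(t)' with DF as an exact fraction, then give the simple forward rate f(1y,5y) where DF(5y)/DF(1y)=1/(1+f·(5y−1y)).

1 1 4841/5000
2 2 9377/10000
3 3 113/125
4 4 8883/10000
5 5 4293/5000
f(1y,5y) = ((4841/5000)/(4293/5000) − 1)/(4) = 137/4293 ≈ 3.1912%

step 1 [1y] bond c/1=3/50: DF=(256573/250000 − 3/50·(0))/(1+3/50) = 4841/5000 ≈ 0.968200
step 2 [2y] zero: DF = P = 9377/10000 ≈ 0.937700
step 3 [3y] zero: DF = P = 113/125 ≈ 0.904000
step 4 [4y] swap r/1=1117/36982: DF=(1 − 1117/36982·(0.968200+0.937700+0.904000))/(1+1117/36982) = 8883/10000 ≈ 0.888300
step 5 [5y] bond c/1=31/400: DF=(151469/125000 − 31/400·(0.968200+0.937700+0.904000+0.888300))/(1+31/400) = 4293/5000 ≈ 0.858600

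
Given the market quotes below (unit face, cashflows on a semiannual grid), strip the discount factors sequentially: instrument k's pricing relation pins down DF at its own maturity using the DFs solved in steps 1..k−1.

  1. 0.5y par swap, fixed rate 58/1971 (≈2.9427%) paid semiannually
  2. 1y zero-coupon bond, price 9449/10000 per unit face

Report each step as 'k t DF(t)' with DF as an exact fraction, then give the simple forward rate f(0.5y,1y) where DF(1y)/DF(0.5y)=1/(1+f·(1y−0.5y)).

step 1 [0.5y] swap r/2=29/1971: DF=(1 − 29/1971·(0))/(1+29/1971) = 1971/2000 ≈ 0.985500
step 2 [1y] zero: DF = P = 9449/10000 ≈ 0.944900

1 1/2 1971/2000
2 1 9449/10000
f(0.5y,1y) = ((1971/2000)/(9449/10000) − 1)/(1/2) = 812/9449 ≈ 8.5935%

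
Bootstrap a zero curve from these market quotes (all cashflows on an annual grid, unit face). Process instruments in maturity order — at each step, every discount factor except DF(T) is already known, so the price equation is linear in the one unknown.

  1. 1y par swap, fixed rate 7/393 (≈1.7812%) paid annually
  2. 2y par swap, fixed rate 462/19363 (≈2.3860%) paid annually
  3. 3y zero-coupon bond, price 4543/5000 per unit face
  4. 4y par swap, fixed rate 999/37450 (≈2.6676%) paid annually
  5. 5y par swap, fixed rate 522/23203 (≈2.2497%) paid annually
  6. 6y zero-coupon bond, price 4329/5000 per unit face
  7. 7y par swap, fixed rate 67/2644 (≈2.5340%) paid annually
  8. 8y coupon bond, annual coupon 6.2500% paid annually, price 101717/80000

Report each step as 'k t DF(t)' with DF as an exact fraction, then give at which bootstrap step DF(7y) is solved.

1 1 393/400
2 2 4769/5000
3 3 4543/5000
4 4 9001/10000
5 5 2239/2500
6 6 4329/5000
7 7 1049/1250
8 8 4117/5000
DF(7y) is solved at step 7

step 1 [1y] swap r/1=7/393: DF=(1 − 7/393·(0))/(1+7/393) = 393/400 ≈ 0.982500
step 2 [2y] swap r/1=462/19363: DF=(1 − 462/19363·(0.982500))/(1+462/19363) = 4769/5000 ≈ 0.953800
step 3 [3y] zero: DF = P = 4543/5000 ≈ 0.908600
step 4 [4y] swap r/1=999/37450: DF=(1 − 999/37450·(0.982500+0.953800+0.908600))/(1+999/37450) = 9001/10000 ≈ 0.900100
step 5 [5y] swap r/1=522/23203: DF=(1 − 522/23203·(0.982500+0.953800+0.908600+0.900100))/(1+522/23203) = 2239/2500 ≈ 0.895600
step 6 [6y] zero: DF = P = 4329/5000 ≈ 0.865800
step 7 [7y] swap r/1=67/2644: DF=(1 − 67/2644·(0.982500+0.953800+0.908600+0.900100+0.895600+0.865800))/(1+67/2644) = 1049/1250 ≈ 0.839200
step 8 [8y] bond c/1=1/16: DF=(101717/80000 − 1/16·(0.982500+0.953800+0.908600+0.900100+0.895600+0.865800+0.839200))/(1+1/16) = 4117/5000 ≈ 0.823400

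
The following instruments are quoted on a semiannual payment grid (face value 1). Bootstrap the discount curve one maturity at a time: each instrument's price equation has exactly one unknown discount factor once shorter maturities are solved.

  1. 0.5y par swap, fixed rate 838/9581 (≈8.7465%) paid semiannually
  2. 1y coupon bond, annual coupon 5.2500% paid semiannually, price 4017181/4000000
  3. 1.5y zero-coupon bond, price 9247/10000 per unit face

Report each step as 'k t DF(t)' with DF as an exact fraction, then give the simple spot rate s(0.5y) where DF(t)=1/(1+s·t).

step 1 [0.5y] swap r/2=419/9581: DF=(1 − 419/9581·(0))/(1+419/9581) = 9581/10000 ≈ 0.958100
step 2 [1y] bond c/2=21/800: DF=(4017181/4000000 − 21/800·(0.958100))/(1+21/800) = 9541/10000 ≈ 0.954100
step 3 [1.5y] zero: DF = P = 9247/10000 ≈ 0.924700

1 1/2 9581/10000
2 1 9541/10000
3 3/2 9247/10000
s(0.5y) = (1/(9581/10000) − 1)/(1/2) = 838/9581 ≈ 8.7465%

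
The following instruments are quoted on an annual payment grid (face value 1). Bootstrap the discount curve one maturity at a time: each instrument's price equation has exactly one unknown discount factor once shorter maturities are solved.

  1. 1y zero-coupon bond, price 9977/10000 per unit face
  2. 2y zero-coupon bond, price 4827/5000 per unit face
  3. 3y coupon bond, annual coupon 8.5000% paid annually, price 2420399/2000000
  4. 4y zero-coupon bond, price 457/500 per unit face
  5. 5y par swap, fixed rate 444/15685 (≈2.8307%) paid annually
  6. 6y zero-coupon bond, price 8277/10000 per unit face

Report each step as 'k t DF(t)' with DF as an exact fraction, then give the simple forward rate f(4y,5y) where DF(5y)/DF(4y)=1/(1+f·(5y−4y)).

step 1 [1y] zero: DF = P = 9977/10000 ≈ 0.997700
step 2 [2y] zero: DF = P = 4827/5000 ≈ 0.965400
step 3 [3y] bond c/1=17/200: DF=(2420399/2000000 − 17/200·(0.997700+0.965400))/(1+17/200) = 601/625 ≈ 0.961600
step 4 [4y] zero: DF = P = 457/500 ≈ 0.914000
step 5 [5y] swap r/1=444/15685: DF=(1 − 444/15685·(0.997700+0.965400+0.961600+0.914000))/(1+444/15685) = 2167/2500 ≈ 0.866800
step 6 [6y] zero: DF = P = 8277/10000 ≈ 0.827700

1 1 9977/10000
2 2 4827/5000
3 3 601/625
4 4 457/500
5 5 2167/2500
6 6 8277/10000
f(4y,5y) = ((457/500)/(2167/2500) − 1)/(1) = 118/2167 ≈ 5.4453%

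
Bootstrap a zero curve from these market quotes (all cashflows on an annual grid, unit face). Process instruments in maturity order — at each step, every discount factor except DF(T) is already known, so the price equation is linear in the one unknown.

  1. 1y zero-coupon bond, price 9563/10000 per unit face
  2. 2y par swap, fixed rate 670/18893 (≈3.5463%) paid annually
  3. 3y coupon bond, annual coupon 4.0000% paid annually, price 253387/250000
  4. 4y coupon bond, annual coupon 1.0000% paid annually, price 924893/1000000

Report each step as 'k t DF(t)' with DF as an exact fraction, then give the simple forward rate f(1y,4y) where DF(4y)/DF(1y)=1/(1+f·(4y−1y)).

step 1 [1y] zero: DF = P = 9563/10000 ≈ 0.956300
step 2 [2y] swap r/1=670/18893: DF=(1 − 670/18893·(0.956300))/(1+670/18893) = 933/1000 ≈ 0.933000
step 3 [3y] bond c/1=1/25: DF=(253387/250000 − 1/25·(0.956300+0.933000))/(1+1/25) = 9019/10000 ≈ 0.901900
step 4 [4y] bond c/1=1/100: DF=(924893/1000000 − 1/100·(0.956300+0.933000+0.901900))/(1+1/100) = 8881/10000 ≈ 0.888100

1 1 9563/10000
2 2 933/1000
3 3 9019/10000
4 4 8881/10000
f(1y,4y) = ((9563/10000)/(8881/10000) − 1)/(3) = 682/26643 ≈ 2.5598%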